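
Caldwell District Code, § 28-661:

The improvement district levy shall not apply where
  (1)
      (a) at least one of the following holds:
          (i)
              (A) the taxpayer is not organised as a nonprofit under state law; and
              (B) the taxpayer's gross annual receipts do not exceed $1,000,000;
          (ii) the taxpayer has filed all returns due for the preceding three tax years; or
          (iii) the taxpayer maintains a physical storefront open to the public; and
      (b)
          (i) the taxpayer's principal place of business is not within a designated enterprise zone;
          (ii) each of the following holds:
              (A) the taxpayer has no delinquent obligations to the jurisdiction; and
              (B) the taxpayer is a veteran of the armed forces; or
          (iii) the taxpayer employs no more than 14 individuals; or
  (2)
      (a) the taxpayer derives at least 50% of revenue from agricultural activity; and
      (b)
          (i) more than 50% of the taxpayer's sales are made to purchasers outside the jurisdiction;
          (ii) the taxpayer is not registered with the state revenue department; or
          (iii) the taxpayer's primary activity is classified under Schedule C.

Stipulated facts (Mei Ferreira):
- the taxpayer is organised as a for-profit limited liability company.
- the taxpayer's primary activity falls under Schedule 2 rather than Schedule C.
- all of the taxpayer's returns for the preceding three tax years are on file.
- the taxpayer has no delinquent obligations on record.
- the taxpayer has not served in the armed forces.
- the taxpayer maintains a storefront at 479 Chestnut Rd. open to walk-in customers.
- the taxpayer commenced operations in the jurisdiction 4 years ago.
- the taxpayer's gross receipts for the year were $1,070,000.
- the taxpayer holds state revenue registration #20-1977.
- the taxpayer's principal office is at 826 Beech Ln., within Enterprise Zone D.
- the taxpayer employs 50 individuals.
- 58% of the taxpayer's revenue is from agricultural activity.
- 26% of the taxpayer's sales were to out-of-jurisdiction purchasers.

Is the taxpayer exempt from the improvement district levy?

(A) not (nonprofit) — satisfied.
(B) receipts ≤ $1,000,000 — fails.
(i): T AND F → false.
(ii) returns current — holds.
(iii) has storefront — satisfied.
So (a) is satisfied (F OR T OR T).
(i) not (in enterprise zone) — fails.
(A) no delinquency — met.
(B) veteran — fails.
(ii): T AND F → false.
(iii) ≤ 14 employees — not met.
So (b) is not satisfied (F OR F OR F).
So (1) is not satisfied (T AND F).
(a) ≥50% agricultural — holds.
(i) >50% out-of-jur. sales — not met.
(ii) not (state-registered) — fails.
(iii) Schedule C activity — not met.
So (b) is not satisfied (F OR F OR F).
So (2) is not satisfied (T AND F).
Overall: F OR F → false.

No — not exempt.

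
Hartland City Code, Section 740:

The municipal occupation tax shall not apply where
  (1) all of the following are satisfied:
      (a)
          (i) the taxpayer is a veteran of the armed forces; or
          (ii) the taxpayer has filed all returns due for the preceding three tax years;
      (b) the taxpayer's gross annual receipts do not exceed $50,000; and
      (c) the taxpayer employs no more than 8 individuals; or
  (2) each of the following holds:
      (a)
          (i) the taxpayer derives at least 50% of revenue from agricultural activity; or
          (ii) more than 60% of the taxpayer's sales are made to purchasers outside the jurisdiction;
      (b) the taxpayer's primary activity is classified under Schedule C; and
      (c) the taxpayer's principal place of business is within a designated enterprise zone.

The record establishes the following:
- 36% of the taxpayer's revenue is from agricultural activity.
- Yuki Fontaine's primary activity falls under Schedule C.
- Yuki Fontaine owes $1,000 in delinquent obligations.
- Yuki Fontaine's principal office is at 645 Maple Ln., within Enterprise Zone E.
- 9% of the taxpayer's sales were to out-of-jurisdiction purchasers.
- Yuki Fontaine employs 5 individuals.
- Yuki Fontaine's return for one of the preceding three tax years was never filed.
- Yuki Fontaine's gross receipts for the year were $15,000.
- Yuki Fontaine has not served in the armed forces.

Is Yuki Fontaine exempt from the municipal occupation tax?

No — not exempt.

(i) veteran — not satisfied.
(ii) returns current — fails.
(a) = F OR F = false.
(b) receipts ≤ $50,000 — met.
(c) ≤ 8 employees — satisfied.
(1) = F AND T AND T = false.
(i) ≥50% agricultural — not satisfied.
(ii) >60% out-of-jur. sales — not satisfied.
(a): F OR F → false.
(b) Schedule C activity — holds.
(c) in enterprise zone — holds.
(2): F AND T AND T → false.
Overall = F OR F = false.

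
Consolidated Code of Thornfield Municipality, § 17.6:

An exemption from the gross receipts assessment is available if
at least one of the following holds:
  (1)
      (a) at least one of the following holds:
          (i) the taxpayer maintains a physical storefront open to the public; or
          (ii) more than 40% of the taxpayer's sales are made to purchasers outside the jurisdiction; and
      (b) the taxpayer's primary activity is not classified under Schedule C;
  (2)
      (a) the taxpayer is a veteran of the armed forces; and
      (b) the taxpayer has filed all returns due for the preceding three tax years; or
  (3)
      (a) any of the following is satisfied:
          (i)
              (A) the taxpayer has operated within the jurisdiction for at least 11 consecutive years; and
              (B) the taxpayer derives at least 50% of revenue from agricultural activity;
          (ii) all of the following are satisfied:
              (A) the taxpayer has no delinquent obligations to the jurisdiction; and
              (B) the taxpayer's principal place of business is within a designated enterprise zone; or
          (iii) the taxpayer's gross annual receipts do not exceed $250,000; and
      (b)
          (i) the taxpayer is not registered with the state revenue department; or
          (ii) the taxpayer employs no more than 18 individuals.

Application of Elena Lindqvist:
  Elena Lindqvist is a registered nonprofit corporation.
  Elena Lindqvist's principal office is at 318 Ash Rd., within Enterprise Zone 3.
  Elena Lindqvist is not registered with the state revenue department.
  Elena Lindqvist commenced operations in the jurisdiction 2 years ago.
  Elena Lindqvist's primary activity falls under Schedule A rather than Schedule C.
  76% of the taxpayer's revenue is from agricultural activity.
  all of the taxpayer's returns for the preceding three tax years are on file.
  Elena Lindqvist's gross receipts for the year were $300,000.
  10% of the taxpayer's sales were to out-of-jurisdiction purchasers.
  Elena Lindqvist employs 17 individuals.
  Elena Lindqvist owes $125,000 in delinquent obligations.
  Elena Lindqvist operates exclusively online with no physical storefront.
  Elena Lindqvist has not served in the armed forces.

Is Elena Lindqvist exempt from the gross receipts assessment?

(i) has storefront — fails.
(ii) >40% out-of-jur. sales — not met.
(a): F OR F → false.
(b) not (Schedule C activity) — satisfied.
(1): F AND T → false.
(a) veteran — not met.
(b) returns current — met.
So (2) is not satisfied (F AND T).
(A) ≥ 11 yrs in jurisdiction — not satisfied.
(B) ≥50% agricultural — holds.
So (i) is not satisfied (F AND T).
(A) no delinquency — not satisfied.
(B) in enterprise zone — satisfied.
(ii) = F AND T = false.
(iii) receipts ≤ $250,000 — fails.
(a) = F OR F OR F = false.
(i) not (state-registered) — satisfied.
(ii) ≤ 18 employees — holds.
(b) = T OR T = true.
So (3) is not satisfied (F AND T).
Overall: F OR F OR F → false.

No — not exempt.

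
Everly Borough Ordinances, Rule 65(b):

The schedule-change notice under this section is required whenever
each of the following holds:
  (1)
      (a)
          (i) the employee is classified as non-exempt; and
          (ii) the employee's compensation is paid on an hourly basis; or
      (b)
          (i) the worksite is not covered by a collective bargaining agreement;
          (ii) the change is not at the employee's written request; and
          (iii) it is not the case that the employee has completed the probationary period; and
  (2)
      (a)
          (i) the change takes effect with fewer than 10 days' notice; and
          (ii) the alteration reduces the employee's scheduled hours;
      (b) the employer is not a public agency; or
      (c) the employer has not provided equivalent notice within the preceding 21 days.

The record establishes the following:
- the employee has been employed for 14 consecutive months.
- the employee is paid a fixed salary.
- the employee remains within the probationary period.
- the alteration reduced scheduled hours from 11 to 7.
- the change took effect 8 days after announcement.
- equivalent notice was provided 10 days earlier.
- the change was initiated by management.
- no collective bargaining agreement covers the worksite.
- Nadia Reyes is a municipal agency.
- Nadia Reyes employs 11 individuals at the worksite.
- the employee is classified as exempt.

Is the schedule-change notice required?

(i) non-exempt — not met.
(ii) hourly-paid — fails.
(a) = F AND F = false.
(i) no CBA — holds.
(ii) not employee-requested — satisfied.
(iii) not (past probation) — met.
So (b) is satisfied (T AND T AND T).
So (1) is satisfied (F OR T).
(i) < 10 days' notice — holds.
(ii) hours reduced — satisfied.
So (a) is satisfied (T AND T).
(b) not (public agency) — fails.
(c) no recent notice — not met.
(2) = T OR F OR F = true.
So Overall is satisfied (T AND T).

Yes — required.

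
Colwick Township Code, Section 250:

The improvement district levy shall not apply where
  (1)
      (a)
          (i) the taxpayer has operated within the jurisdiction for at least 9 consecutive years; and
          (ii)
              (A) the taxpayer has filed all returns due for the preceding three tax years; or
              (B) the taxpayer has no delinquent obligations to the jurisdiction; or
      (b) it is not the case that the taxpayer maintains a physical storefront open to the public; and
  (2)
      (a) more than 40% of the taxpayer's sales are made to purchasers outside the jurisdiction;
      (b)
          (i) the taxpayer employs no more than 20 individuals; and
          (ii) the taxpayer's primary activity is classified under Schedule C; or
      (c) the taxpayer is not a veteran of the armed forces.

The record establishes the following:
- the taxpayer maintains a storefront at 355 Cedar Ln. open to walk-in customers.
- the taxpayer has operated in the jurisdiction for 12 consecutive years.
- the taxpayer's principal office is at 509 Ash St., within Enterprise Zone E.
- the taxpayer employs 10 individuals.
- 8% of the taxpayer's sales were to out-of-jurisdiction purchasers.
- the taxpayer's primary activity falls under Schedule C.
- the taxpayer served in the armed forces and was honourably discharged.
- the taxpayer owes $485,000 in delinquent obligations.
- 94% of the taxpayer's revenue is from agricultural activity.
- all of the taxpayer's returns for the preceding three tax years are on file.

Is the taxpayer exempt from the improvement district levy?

Yes — exempt.

(i) ≥ 9 yrs in jurisdiction — satisfied.
(A) returns current — holds.
(B) no delinquency — fails.
So (ii) is satisfied (T OR F).
So (a) is satisfied (T AND T).
(b) not (has storefront) — fails.
(1): T OR F → true.
(a) >40% out-of-jur. sales — fails.
(i) ≤ 20 employees — satisfied.
(ii) Schedule C activity — holds.
(b): T AND T → true.
(c) not (veteran) — not met.
(2) = F OR T OR F = true.
Overall = T AND T = true.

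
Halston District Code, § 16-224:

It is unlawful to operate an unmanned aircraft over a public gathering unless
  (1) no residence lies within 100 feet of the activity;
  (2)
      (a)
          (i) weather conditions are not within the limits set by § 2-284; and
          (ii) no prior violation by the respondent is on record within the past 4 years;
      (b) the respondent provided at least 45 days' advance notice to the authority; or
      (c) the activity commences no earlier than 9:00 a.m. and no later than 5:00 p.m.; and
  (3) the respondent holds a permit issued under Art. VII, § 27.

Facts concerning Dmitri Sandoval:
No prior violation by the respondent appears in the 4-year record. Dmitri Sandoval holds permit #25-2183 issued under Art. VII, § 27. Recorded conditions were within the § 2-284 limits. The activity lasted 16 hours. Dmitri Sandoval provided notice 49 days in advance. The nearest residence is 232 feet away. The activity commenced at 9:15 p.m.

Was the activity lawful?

Yes — lawful.

(1) no residence in 100 ft — holds.
(i) not (weather ok) — not met.
(ii) no prior violation — satisfied.
(a): F AND T → false.
(b) ≥45 days' notice — met.
(c) start within hours — not satisfied.
So (2) is satisfied (F OR T OR F).
(3) holds permit — satisfied.
Overall = T AND T AND T = true.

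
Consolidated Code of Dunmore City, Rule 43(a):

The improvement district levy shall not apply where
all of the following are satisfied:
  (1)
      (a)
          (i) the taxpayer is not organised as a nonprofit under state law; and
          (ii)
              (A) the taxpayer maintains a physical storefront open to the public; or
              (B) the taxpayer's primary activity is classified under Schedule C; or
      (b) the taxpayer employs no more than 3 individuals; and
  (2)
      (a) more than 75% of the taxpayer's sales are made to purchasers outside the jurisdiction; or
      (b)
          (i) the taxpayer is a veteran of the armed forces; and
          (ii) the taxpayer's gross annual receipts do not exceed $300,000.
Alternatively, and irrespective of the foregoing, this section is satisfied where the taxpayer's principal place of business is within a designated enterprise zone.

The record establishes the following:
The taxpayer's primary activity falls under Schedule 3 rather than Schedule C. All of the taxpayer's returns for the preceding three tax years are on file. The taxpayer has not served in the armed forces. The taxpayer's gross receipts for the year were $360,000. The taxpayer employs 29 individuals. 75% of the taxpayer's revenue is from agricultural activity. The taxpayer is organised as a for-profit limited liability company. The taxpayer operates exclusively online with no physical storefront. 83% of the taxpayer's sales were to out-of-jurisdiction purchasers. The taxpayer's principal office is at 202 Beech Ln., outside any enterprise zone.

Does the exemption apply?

No — not exempt.

(i) not (nonprofit) — holds.
(A) has storefront — fails.
(B) Schedule C activity — not satisfied.
(ii) = F OR F = false.
(a): T AND F → false.
(b) ≤ 3 employees — not met.
(1): F OR F → false.
(a) >75% out-of-jur. sales — satisfied.
(i) veteran — fails.
(ii) receipts ≤ $300,000 — fails.
(b) = F AND F = false.
(2) = T OR F = true.
Overall: F AND T → false.
Exception (in enterprise zone) — not satisfied.
Result: main false OR exception false → false.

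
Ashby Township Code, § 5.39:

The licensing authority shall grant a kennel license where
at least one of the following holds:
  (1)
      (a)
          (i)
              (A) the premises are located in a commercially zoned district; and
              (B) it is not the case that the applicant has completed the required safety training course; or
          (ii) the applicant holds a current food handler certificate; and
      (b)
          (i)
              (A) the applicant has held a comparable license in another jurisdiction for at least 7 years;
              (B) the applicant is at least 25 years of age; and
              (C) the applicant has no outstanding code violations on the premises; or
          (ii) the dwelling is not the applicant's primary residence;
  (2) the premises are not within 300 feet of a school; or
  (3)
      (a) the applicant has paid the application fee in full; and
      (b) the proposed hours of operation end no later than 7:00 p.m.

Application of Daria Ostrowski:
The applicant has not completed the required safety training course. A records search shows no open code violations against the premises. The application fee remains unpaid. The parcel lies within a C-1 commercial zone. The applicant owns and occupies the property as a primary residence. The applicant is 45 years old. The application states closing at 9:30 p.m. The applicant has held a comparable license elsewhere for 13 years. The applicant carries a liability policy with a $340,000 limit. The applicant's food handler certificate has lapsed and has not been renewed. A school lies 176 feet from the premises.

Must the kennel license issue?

Yes — granted.

(A) commercially zoned — satisfied.
(B) not (safety training) — satisfied.
(i) = T AND T = true.
(ii) food handler cert. — fails.
(a): T OR F → true.
(A) prior license ≥ 7 yr — met.
(B) age ≥ 25 — satisfied.
(C) no code violations — satisfied.
(i): T AND T AND T → true.
(ii) not (primary residence) — fails.
So (b) is satisfied (T OR F).
(1) = T AND T = true.
(2) ≥300 ft from school — not satisfied.
(a) fee paid — not satisfied.
(b) closes by 7 p.m. — not satisfied.
(3): F AND F → false.
Overall = T OR F OR F = true.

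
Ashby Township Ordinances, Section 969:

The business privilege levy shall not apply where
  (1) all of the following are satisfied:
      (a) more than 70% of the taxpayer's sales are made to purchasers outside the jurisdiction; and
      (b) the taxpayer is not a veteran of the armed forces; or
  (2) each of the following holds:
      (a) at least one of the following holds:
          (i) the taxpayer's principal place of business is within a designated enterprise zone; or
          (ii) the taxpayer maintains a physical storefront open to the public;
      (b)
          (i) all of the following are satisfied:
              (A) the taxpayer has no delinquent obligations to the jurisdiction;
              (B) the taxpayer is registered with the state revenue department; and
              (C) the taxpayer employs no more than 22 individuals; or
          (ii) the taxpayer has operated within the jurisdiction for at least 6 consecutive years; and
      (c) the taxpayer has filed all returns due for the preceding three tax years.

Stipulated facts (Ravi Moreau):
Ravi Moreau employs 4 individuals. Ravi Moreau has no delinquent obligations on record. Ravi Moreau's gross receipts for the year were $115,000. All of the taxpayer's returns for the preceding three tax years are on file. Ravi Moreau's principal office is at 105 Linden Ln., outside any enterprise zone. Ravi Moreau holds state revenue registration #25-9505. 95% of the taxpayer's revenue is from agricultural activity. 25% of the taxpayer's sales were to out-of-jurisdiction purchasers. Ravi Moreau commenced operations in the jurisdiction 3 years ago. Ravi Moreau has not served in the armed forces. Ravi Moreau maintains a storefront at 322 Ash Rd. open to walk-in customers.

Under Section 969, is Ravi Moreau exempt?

(a) >70% out-of-jur. sales — fails.
(b) not (veteran) — satisfied.
So (1) is not satisfied (F AND T).
(i) in enterprise zone — not met.
(ii) has storefront — met.
(a): F OR T → true.
(A) no delinquency — holds.
(B) state-registered — holds.
(C) ≤ 22 employees — met.
So (i) is satisfied (T AND T AND T).
(ii) ≥ 6 yrs in jurisdiction — not met.
(b): T OR F → true.
(c) returns current — met.
(2): T AND T AND T → true.
So Overall is satisfied (F OR T).

Yes — exempt.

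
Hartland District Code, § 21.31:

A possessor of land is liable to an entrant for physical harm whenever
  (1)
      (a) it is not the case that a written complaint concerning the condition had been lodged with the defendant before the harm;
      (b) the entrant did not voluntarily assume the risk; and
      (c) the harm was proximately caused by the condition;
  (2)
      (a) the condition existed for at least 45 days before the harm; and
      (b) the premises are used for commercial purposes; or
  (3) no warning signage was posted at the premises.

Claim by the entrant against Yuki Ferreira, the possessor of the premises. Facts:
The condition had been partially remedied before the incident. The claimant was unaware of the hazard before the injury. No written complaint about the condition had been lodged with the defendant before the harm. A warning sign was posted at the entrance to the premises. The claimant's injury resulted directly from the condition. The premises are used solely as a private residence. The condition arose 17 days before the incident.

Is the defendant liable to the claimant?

Yes — liable.

(a) not (complaint lodged) — holds.
(b) no assumed risk — holds.
(c) proximate cause — satisfied.
(1) = T AND T AND T = true.
(a) condition ≥45 days old — fails.
(b) commercial use — fails.
(2) = F AND F = false.
(3) no signage posted — fails.
Overall: T OR F OR F → true.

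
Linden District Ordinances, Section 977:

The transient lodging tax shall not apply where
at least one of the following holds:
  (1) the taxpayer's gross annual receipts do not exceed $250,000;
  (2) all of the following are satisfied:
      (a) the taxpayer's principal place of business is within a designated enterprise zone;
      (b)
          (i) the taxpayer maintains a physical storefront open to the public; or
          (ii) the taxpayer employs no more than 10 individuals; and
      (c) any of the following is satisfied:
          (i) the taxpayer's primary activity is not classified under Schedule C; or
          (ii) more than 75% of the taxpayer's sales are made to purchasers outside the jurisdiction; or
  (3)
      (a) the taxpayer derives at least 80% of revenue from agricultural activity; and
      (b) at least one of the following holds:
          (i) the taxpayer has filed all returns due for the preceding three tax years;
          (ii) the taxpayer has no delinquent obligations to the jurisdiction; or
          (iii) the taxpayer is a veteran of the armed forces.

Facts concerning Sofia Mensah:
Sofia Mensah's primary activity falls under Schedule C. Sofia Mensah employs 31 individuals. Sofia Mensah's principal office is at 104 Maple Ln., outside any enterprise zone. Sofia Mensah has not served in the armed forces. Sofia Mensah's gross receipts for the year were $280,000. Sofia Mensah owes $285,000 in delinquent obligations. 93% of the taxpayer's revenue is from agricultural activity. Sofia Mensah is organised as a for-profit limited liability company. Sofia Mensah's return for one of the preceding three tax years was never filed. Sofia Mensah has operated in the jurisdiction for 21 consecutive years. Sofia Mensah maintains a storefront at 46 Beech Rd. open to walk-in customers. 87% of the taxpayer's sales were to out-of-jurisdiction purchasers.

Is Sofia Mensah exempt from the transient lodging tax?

(1) receipts ≤ $250,000 — not satisfied.
(a) in enterprise zone — not met.
(i) has storefront — satisfied.
(ii) ≤ 10 employees — not satisfied.
(b) = T OR F = true.
(i) not (Schedule C activity) — not satisfied.
(ii) >75% out-of-jur. sales — met.
So (c) is satisfied (F OR T).
(2) = F AND T AND T = false.
(a) ≥80% agricultural — holds.
(i) returns current — fails.
(ii) no delinquency — not satisfied.
(iii) veteran — not met.
(b): F OR F OR F → false.
(3): T AND F → false.
So Overall is not satisfied (F OR F OR F).

No — not exempt.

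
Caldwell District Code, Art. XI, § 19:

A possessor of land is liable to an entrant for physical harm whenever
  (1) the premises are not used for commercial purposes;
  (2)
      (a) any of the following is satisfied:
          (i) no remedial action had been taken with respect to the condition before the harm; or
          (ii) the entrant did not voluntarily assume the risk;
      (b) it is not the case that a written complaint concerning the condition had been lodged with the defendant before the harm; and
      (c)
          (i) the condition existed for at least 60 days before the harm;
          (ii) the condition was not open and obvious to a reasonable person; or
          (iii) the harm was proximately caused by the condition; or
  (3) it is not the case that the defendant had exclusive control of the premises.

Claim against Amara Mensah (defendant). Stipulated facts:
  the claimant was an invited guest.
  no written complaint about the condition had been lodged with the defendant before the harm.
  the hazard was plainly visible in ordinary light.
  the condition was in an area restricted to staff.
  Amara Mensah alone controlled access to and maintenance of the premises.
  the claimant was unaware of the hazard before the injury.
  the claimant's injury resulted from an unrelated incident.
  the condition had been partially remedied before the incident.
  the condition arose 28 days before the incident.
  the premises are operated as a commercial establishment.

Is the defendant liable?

(1) not (commercial use) — not met.
(i) no remedial action — fails.
(ii) no assumed risk — holds.
So (a) is satisfied (F OR T).
(b) not (complaint lodged) — holds.
(i) condition ≥60 days old — not met.
(ii) not open/obvious — not met.
(iii) proximate cause — not met.
(c) = F OR F OR F = false.
(2): T AND T AND F → false.
(3) not (exclusive control) — not met.
Overall = F OR F OR F = false.

No — not liable.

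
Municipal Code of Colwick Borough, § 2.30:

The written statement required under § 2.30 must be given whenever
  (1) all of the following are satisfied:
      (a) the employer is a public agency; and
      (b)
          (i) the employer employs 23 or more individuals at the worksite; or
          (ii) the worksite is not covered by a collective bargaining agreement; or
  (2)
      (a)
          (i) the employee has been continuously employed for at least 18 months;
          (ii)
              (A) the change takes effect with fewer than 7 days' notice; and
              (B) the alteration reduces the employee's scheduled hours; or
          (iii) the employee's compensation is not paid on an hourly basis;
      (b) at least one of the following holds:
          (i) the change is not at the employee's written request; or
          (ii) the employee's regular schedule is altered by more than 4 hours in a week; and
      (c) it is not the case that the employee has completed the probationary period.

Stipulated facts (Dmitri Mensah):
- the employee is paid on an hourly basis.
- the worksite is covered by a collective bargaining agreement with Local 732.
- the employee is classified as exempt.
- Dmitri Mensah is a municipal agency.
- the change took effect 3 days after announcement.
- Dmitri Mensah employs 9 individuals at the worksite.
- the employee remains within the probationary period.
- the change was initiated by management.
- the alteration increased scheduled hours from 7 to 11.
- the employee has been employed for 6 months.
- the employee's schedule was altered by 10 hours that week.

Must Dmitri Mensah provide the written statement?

No — not required.

(a) public agency — holds.
(i) ≥ 23 at site — not met.
(ii) no CBA — not satisfied.
(b) = F OR F = false.
So (1) is not satisfied (T AND F).
(i) tenure ≥ 18 mo. — not met.
(A) < 7 days' notice — met.
(B) hours reduced — not satisfied.
(ii) = T AND F = false.
(iii) not (hourly-paid) — not satisfied.
So (a) is not satisfied (F OR F OR F).
(i) not employee-requested — holds.
(ii) schedule shift > 4h — met.
(b): T OR T → true.
(c) not (past probation) — met.
(2): F AND T AND T → false.
So Overall is not satisfied (F OR F).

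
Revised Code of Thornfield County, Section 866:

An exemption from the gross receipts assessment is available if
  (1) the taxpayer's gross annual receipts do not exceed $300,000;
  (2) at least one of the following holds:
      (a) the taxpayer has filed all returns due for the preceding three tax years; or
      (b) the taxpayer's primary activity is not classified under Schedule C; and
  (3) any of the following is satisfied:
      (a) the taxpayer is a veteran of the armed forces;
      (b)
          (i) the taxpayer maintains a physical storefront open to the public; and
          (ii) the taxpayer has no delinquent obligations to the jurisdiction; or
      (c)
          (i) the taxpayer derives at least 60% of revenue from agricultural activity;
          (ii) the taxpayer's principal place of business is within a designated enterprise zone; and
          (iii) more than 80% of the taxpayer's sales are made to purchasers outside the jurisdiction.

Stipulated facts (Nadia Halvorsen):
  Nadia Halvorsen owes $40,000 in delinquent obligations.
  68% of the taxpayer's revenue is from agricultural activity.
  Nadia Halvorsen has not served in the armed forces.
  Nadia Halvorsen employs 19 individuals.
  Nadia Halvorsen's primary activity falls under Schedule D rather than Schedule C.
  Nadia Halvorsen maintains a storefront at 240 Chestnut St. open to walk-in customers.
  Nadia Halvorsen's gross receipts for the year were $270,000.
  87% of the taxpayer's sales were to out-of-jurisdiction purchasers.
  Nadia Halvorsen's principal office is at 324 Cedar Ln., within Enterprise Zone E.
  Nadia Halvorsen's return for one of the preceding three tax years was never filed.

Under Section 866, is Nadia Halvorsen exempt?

Yes — exempt.

(1) receipts ≤ $300,000 — met.
(a) returns current — not satisfied.
(b) not (Schedule C activity) — met.
(2): F OR T → true.
(a) veteran — not met.
(i) has storefront — met.
(ii) no delinquency — not met.
(b) = T AND F = false.
(i) ≥60% agricultural — met.
(ii) in enterprise zone — holds.
(iii) >80% out-of-jur. sales — met.
So (c) is satisfied (T AND T AND T).
So (3) is satisfied (F OR F OR T).
So Overall is satisfied (T AND T AND T).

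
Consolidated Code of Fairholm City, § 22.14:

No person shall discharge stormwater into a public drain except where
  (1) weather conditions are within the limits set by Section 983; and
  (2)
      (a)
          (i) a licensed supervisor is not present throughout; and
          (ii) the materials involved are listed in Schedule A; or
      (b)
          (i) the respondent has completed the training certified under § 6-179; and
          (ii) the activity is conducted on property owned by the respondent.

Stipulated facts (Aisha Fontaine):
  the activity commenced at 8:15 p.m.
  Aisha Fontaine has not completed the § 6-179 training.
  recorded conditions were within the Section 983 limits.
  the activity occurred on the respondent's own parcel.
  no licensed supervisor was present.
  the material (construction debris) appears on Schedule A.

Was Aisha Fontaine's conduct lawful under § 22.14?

Yes — lawful.

(1) weather ok — holds.
(i) not (supervisor present) — met.
(ii) Schedule A material — met.
So (a) is satisfied (T AND T).
(i) training certified — not met.
(ii) own property — satisfied.
So (b) is not satisfied (F AND T).
So (2) is satisfied (T OR F).
So Overall is satisfied (T AND T).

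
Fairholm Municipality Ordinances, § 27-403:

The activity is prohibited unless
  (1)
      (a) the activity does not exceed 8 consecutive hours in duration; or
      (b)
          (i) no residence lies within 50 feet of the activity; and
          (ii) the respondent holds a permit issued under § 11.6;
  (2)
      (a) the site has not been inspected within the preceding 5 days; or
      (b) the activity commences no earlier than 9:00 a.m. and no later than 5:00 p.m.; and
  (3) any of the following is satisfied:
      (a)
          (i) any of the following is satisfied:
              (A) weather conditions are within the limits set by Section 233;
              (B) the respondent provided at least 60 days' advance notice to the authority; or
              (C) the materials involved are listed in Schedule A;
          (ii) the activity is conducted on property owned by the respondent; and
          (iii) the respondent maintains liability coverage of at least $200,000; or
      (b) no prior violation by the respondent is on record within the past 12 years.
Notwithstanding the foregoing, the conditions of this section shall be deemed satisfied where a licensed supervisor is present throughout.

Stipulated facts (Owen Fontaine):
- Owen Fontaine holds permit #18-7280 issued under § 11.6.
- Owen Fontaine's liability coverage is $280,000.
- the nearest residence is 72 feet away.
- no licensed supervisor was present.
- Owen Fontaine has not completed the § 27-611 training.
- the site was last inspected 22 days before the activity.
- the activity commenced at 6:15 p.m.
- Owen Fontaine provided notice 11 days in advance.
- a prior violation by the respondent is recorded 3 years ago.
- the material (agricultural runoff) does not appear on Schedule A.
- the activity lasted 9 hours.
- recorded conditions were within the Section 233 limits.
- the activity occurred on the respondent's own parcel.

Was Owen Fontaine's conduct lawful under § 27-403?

(a) ≤ 8 hrs duration — not met.
(i) no residence in 50 ft — met.
(ii) holds permit — holds.
(b) = T AND T = true.
(1): F OR T → true.
(a) not (site inspected) — met.
(b) start within hours — fails.
(2): T OR F → true.
(A) weather ok — holds.
(B) ≥60 days' notice — not satisfied.
(C) Schedule A material — not met.
(i) = T OR F OR F = true.
(ii) own property — holds.
(iii) coverage ≥ $200,000 — holds.
(a) = T AND T AND T = true.
(b) no prior violation — not satisfied.
So (3) is satisfied (T OR F).
Overall: T AND T AND T → true.
Exception (supervisor present) — not satisfied.
Result: main true OR exception false → true.

Yes — lawful.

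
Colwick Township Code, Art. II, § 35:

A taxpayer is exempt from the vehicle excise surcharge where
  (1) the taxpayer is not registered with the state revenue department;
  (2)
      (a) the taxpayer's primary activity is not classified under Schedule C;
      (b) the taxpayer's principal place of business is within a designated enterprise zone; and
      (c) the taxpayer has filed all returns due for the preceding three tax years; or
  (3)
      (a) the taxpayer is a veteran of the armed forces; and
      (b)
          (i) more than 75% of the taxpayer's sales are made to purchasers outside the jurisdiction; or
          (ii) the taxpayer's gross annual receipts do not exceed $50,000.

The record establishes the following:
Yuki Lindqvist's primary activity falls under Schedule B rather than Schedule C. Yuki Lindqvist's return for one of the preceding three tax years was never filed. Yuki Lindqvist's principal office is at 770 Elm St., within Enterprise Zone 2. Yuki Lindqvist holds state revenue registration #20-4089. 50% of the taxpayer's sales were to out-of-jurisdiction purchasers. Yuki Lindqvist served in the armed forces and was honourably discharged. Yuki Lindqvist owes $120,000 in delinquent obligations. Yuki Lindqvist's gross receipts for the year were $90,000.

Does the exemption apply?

No — not exempt.

(1) not (state-registered) — fails.
(a) not (Schedule C activity) — satisfied.
(b) in enterprise zone — holds.
(c) returns current — fails.
(2) = T AND T AND F = false.
(a) veteran — holds.
(i) >75% out-of-jur. sales — not met.
(ii) receipts ≤ $50,000 — not satisfied.
So (b) is not satisfied (F OR F).
So (3) is not satisfied (T AND F).
So Overall is not satisfied (F OR F OR F).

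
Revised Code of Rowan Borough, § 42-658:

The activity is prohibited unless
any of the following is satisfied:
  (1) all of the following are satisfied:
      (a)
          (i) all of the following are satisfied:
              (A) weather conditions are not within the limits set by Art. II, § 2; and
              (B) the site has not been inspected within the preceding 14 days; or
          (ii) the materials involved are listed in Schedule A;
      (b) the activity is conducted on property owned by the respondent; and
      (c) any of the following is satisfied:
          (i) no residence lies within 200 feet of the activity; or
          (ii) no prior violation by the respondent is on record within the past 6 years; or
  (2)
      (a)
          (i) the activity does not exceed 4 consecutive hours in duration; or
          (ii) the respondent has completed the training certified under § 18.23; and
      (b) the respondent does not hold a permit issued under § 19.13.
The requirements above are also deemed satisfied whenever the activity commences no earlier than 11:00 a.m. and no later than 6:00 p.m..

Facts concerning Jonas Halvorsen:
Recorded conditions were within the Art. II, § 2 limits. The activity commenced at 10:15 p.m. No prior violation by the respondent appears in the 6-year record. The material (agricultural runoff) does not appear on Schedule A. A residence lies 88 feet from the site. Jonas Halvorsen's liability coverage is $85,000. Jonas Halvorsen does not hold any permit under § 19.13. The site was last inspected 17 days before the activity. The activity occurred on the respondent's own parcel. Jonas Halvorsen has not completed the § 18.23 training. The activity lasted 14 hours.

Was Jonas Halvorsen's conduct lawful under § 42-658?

No — unlawful.

(A) not (weather ok) — not met.
(B) not (site inspected) — satisfied.
(i): F AND T → false.
(ii) Schedule A material — not met.
So (a) is not satisfied (F OR F).
(b) own property — met.
(i) no residence in 200 ft — fails.
(ii) no prior violation — satisfied.
(c): F OR T → true.
(1): F AND T AND T → false.
(i) ≤ 4 hrs duration — not met.
(ii) training certified — not satisfied.
(a) = F OR F = false.
(b) not (holds permit) — holds.
(2): F AND T → false.
Overall: F OR F → false.
Exception (start within hours) — not satisfied.
Result: main false OR exception false → false.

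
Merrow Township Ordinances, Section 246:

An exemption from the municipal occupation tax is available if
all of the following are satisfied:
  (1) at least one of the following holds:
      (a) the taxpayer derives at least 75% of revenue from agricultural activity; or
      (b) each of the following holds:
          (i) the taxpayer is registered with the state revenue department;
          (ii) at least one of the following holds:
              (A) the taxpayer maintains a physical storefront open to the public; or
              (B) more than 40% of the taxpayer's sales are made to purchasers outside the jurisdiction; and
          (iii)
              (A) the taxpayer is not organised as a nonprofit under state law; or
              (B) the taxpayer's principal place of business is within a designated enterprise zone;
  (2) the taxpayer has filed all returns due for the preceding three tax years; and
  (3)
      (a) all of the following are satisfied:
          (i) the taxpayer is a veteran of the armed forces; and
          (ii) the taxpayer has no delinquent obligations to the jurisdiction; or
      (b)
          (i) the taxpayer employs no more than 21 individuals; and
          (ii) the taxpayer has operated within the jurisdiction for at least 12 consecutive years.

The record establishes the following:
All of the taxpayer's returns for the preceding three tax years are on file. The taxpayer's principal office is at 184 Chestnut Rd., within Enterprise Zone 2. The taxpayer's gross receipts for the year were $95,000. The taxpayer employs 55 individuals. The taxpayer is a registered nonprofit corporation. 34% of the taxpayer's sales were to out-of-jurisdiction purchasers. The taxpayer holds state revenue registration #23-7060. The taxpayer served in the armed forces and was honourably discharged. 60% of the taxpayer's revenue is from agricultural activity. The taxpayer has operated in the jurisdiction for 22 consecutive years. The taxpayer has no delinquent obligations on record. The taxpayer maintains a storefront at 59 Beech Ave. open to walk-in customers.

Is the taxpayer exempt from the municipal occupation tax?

Yes — exempt.

(a) ≥75% agricultural — not satisfied.
(i) state-registered — satisfied.
(A) has storefront — holds.
(B) >40% out-of-jur. sales — not satisfied.
So (ii) is satisfied (T OR F).
(A) not (nonprofit) — not met.
(B) in enterprise zone — met.
So (iii) is satisfied (F OR T).
(b) = T AND T AND T = true.
(1) = F OR T = true.
(2) returns current — met.
(i) veteran — met.
(ii) no delinquency — met.
So (a) is satisfied (T AND T).
(i) ≤ 21 employees — not met.
(ii) ≥ 12 yrs in jurisdiction — satisfied.
So (b) is not satisfied (F AND T).
(3) = T OR F = true.
Overall = T AND T AND T = true.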